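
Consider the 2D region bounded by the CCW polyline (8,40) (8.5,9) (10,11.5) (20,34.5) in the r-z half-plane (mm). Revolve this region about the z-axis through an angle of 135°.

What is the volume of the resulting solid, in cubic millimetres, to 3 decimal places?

Profile (r,z), 4 vertices: (8,40) (8.5,9) (10,11.5) (20,34.5)
edge 0: (8,40)→(8.5,9)  cross = 8·9 − 8.5·40 = -268.0000; (r_i+r_j)·cross = 16.5·-268.0000 = -4422.0000
edge 1: (8.5,9)→(10,11.5)  cross = 8.5·11.5 − 10·9 = 7.7500; (r_i+r_j)·cross = 18.5·7.7500 = 143.3750
edge 2: (10,11.5)→(20,34.5)  cross = 10·34.5 − 20·11.5 = 115.0000; (r_i+r_j)·cross = 30·115.0000 = 3450.0000
edge 3: (20,34.5)→(8,40)  cross = 20·40 − 8·34.5 = 524.0000; (r_i+r_j)·cross = 28·524.0000 = 14672.0000
Σcross = 378.7500 → A = |Σcross|/2 = 189.3750 mm²
Σ(r_i+r_j)·cross = 13843.3750 → first moment M = |Σ|/6 = 2307.2292
R_c = M/A = 2307.2292/189.3750 = 12.1834 mm
θ = 135° = 2.356194 rad
V = θ·R_c·A = 2.356194·12.1834·189.3750 = 5436.281 mm³

Volume = 5436.281 mm³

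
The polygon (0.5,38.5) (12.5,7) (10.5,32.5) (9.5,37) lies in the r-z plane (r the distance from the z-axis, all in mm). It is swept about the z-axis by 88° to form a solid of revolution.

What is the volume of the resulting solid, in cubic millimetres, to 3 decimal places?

Profile (r,z), 4 vertices: (0.5,38.5) (12.5,7) (10.5,32.5) (9.5,37)
edge 0: (0.5,38.5)→(12.5,7)  cross = 0.5·7 − 12.5·38.5 = -477.7500; (r_i+r_j)·cross = 13·-477.7500 = -6210.7500
edge 1: (12.5,7)→(10.5,32.5)  cross = 12.5·32.5 − 10.5·7 = 332.7500; (r_i+r_j)·cross = 23·332.7500 = 7653.2500
edge 2: (10.5,32.5)→(9.5,37)  cross = 10.5·37 − 9.5·32.5 = 79.7500; (r_i+r_j)·cross = 20·79.7500 = 1595.0000
edge 3: (9.5,37)→(0.5,38.5)  cross = 9.5·38.5 − 0.5·37 = 347.2500; (r_i+r_j)·cross = 10·347.2500 = 3472.5000
Σcross = 282.0000 → A = |Σcross|/2 = 141.0000 mm²
Σ(r_i+r_j)·cross = 6510.0000 → first moment M = |Σ|/6 = 1085.0000
R_c = M/A = 1085.0000/141.0000 = 7.6950 mm
θ = 88° = 1.535890 rad
V = θ·R_c·A = 1.535890·7.6950·141.0000 = 1666.440 mm³

Volume = 1666.440 mm³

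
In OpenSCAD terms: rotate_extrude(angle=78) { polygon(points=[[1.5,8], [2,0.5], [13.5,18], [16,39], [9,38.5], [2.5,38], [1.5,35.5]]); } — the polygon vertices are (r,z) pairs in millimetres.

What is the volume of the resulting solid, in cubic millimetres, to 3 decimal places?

Profile (r,z), 7 vertices: (1.5,8) (2,0.5) (13.5,18) (16,39) (9,38.5) (2.5,38) (1.5,35.5)
edge 0: (1.5,8)→(2,0.5)  cross = 1.5·0.5 − 2·8 = -15.2500; (r_i+r_j)·cross = 3.5·-15.2500 = -53.3750
edge 1: (2,0.5)→(13.5,18)  cross = 2·18 − 13.5·0.5 = 29.2500; (r_i+r_j)·cross = 15.5·29.2500 = 453.3750
edge 2: (13.5,18)→(16,39)  cross = 13.5·39 − 16·18 = 238.5000; (r_i+r_j)·cross = 29.5·238.5000 = 7035.7500
edge 3: (16,39)→(9,38.5)  cross = 16·38.5 − 9·39 = 265.0000; (r_i+r_j)·cross = 25·265.0000 = 6625.0000
edge 4: (9,38.5)→(2.5,38)  cross = 9·38 − 2.5·38.5 = 245.7500; (r_i+r_j)·cross = 11.5·245.7500 = 2826.1250
edge 5: (2.5,38)→(1.5,35.5)  cross = 2.5·35.5 − 1.5·38 = 31.7500; (r_i+r_j)·cross = 4·31.7500 = 127.0000
edge 6: (1.5,35.5)→(1.5,8)  cross = 1.5·8 − 1.5·35.5 = -41.2500; (r_i+r_j)·cross = 3·-41.2500 = -123.7500
Σcross = 753.7500 → A = |Σcross|/2 = 376.8750 mm²
Σ(r_i+r_j)·cross = 16890.1250 → first moment M = |Σ|/6 = 2815.0208
R_c = M/A = 2815.0208/376.8750 = 7.4694 mm
θ = 78° = 1.361357 rad
V = θ·R_c·A = 1.361357·7.4694·376.8750 = 3832.248 mm³

Volume = 3832.248 mm³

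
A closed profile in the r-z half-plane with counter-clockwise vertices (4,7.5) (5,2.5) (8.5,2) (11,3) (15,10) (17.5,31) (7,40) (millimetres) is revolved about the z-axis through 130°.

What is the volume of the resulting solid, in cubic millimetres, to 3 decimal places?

Volume = 8105.698 mm³

Profile (r,z), 7 vertices: (4,7.5) (5,2.5) (8.5,2) (11,3) (15,10) (17.5,31) (7,40)
edge 0: (4,7.5)→(5,2.5)  cross = 4·2.5 − 5·7.5 = -27.5000; (r_i+r_j)·cross = 9·-27.5000 = -247.5000
edge 1: (5,2.5)→(8.5,2)  cross = 5·2 − 8.5·2.5 = -11.2500; (r_i+r_j)·cross = 13.5·-11.2500 = -151.8750
edge 2: (8.5,2)→(11,3)  cross = 8.5·3 − 11·2 = 3.5000; (r_i+r_j)·cross = 19.5·3.5000 = 68.2500
edge 3: (11,3)→(15,10)  cross = 11·10 − 15·3 = 65.0000; (r_i+r_j)·cross = 26·65.0000 = 1690.0000
edge 4: (15,10)→(17.5,31)  cross = 15·31 − 17.5·10 = 290.0000; (r_i+r_j)·cross = 32.5·290.0000 = 9425.0000
edge 5: (17.5,31)→(7,40)  cross = 17.5·40 − 7·31 = 483.0000; (r_i+r_j)·cross = 24.5·483.0000 = 11833.5000
edge 6: (7,40)→(4,7.5)  cross = 7·7.5 − 4·40 = -107.5000; (r_i+r_j)·cross = 11·-107.5000 = -1182.5000
Σcross = 695.2500 → A = |Σcross|/2 = 347.6250 mm²
Σ(r_i+r_j)·cross = 21434.8750 → first moment M = |Σ|/6 = 3572.4792
R_c = M/A = 3572.4792/347.6250 = 10.2768 mm
θ = 130° = 2.268928 rad
V = θ·R_c·A = 2.268928·10.2768·347.6250 = 8105.698 mm³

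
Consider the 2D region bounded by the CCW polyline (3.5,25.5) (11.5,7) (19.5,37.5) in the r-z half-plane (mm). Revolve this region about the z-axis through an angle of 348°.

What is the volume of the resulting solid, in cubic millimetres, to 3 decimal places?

Profile (r,z), 3 vertices: (3.5,25.5) (11.5,7) (19.5,37.5)
edge 0: (3.5,25.5)→(11.5,7)  cross = 3.5·7 − 11.5·25.5 = -268.7500; (r_i+r_j)·cross = 15·-268.7500 = -4031.2500
edge 1: (11.5,7)→(19.5,37.5)  cross = 11.5·37.5 − 19.5·7 = 294.7500; (r_i+r_j)·cross = 31·294.7500 = 9137.2500
edge 2: (19.5,37.5)→(3.5,25.5)  cross = 19.5·25.5 − 3.5·37.5 = 366.0000; (r_i+r_j)·cross = 23·366.0000 = 8418.0000
Σcross = 392.0000 → A = |Σcross|/2 = 196.0000 mm²
Σ(r_i+r_j)·cross = 13524.0000 → first moment M = |Σ|/6 = 2254.0000
R_c = M/A = 2254.0000/196.0000 = 11.5000 mm
θ = 348° = 6.073746 rad
V = θ·R_c·A = 6.073746·11.5000·196.0000 = 13690.223 mm³

Volume = 13690.223 mm³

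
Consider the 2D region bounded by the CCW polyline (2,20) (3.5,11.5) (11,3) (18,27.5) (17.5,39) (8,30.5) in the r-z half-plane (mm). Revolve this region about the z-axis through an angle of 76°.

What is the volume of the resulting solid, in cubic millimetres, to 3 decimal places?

Profile (r,z), 6 vertices: (2,20) (3.5,11.5) (11,3) (18,27.5) (17.5,39) (8,30.5)
edge 0: (2,20)→(3.5,11.5)  cross = 2·11.5 − 3.5·20 = -47.0000; (r_i+r_j)·cross = 5.5·-47.0000 = -258.5000
edge 1: (3.5,11.5)→(11,3)  cross = 3.5·3 − 11·11.5 = -116.0000; (r_i+r_j)·cross = 14.5·-116.0000 = -1682.0000
edge 2: (11,3)→(18,27.5)  cross = 11·27.5 − 18·3 = 248.5000; (r_i+r_j)·cross = 29·248.5000 = 7206.5000
edge 3: (18,27.5)→(17.5,39)  cross = 18·39 − 17.5·27.5 = 220.7500; (r_i+r_j)·cross = 35.5·220.7500 = 7836.6250
edge 4: (17.5,39)→(8,30.5)  cross = 17.5·30.5 − 8·39 = 221.7500; (r_i+r_j)·cross = 25.5·221.7500 = 5654.6250
edge 5: (8,30.5)→(2,20)  cross = 8·20 − 2·30.5 = 99.0000; (r_i+r_j)·cross = 10·99.0000 = 990.0000
Σcross = 627.0000 → A = |Σcross|/2 = 313.5000 mm²
Σ(r_i+r_j)·cross = 19747.2500 → first moment M = |Σ|/6 = 3291.2083
R_c = M/A = 3291.2083/313.5000 = 10.4983 mm
θ = 76° = 1.326450 rad
V = θ·R_c·A = 1.326450·10.4983·313.5000 = 4365.624 mm³

Volume = 4365.624 mm³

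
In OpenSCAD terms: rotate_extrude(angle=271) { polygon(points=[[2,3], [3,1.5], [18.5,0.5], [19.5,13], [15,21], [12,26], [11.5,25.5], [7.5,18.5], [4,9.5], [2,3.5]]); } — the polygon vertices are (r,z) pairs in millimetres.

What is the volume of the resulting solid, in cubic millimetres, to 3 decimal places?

Volume = 15614.589 mm³

Profile (r,z), 10 vertices: (2,3) (3,1.5) (18.5,0.5) (19.5,13) (15,21) (12,26) (11.5,25.5) (7.5,18.5) (4,9.5) (2,3.5)
edge 0: (2,3)→(3,1.5)  cross = 2·1.5 − 3·3 = -6.0000; (r_i+r_j)·cross = 5·-6.0000 = -30.0000
edge 1: (3,1.5)→(18.5,0.5)  cross = 3·0.5 − 18.5·1.5 = -26.2500; (r_i+r_j)·cross = 21.5·-26.2500 = -564.3750
edge 2: (18.5,0.5)→(19.5,13)  cross = 18.5·13 − 19.5·0.5 = 230.7500; (r_i+r_j)·cross = 38·230.7500 = 8768.5000
edge 3: (19.5,13)→(15,21)  cross = 19.5·21 − 15·13 = 214.5000; (r_i+r_j)·cross = 34.5·214.5000 = 7400.2500
edge 4: (15,21)→(12,26)  cross = 15·26 − 12·21 = 138.0000; (r_i+r_j)·cross = 27·138.0000 = 3726.0000
edge 5: (12,26)→(11.5,25.5)  cross = 12·25.5 − 11.5·26 = 7.0000; (r_i+r_j)·cross = 23.5·7.0000 = 164.5000
edge 6: (11.5,25.5)→(7.5,18.5)  cross = 11.5·18.5 − 7.5·25.5 = 21.5000; (r_i+r_j)·cross = 19·21.5000 = 408.5000
edge 7: (7.5,18.5)→(4,9.5)  cross = 7.5·9.5 − 4·18.5 = -2.7500; (r_i+r_j)·cross = 11.5·-2.7500 = -31.6250
edge 8: (4,9.5)→(2,3.5)  cross = 4·3.5 − 2·9.5 = -5.0000; (r_i+r_j)·cross = 6·-5.0000 = -30.0000
edge 9: (2,3.5)→(2,3)  cross = 2·3 − 2·3.5 = -1.0000; (r_i+r_j)·cross = 4·-1.0000 = -4.0000
Σcross = 570.7500 → A = |Σcross|/2 = 285.3750 mm²
Σ(r_i+r_j)·cross = 19807.7500 → first moment M = |Σ|/6 = 3301.2917
R_c = M/A = 3301.2917/285.3750 = 11.5683 mm
θ = 271° = 4.729842 rad
V = θ·R_c·A = 4.729842·11.5683·285.3750 = 15614.589 mm³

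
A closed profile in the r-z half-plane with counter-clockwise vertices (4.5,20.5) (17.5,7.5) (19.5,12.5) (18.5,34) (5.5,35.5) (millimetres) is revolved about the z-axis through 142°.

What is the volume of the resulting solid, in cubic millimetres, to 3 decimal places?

Profile (r,z), 5 vertices: (4.5,20.5) (17.5,7.5) (19.5,12.5) (18.5,34) (5.5,35.5)
edge 0: (4.5,20.5)→(17.5,7.5)  cross = 4.5·7.5 − 17.5·20.5 = -325.0000; (r_i+r_j)·cross = 22·-325.0000 = -7150.0000
edge 1: (17.5,7.5)→(19.5,12.5)  cross = 17.5·12.5 − 19.5·7.5 = 72.5000; (r_i+r_j)·cross = 37·72.5000 = 2682.5000
edge 2: (19.5,12.5)→(18.5,34)  cross = 19.5·34 − 18.5·12.5 = 431.7500; (r_i+r_j)·cross = 38·431.7500 = 16406.5000
edge 3: (18.5,34)→(5.5,35.5)  cross = 18.5·35.5 − 5.5·34 = 469.7500; (r_i+r_j)·cross = 24·469.7500 = 11274.0000
edge 4: (5.5,35.5)→(4.5,20.5)  cross = 5.5·20.5 − 4.5·35.5 = -47.0000; (r_i+r_j)·cross = 10·-47.0000 = -470.0000
Σcross = 602.0000 → A = |Σcross|/2 = 301.0000 mm²
Σ(r_i+r_j)·cross = 22743.0000 → first moment M = |Σ|/6 = 3790.5000
R_c = M/A = 3790.5000/301.0000 = 12.5930 mm
θ = 142° = 2.478368 rad
V = θ·R_c·A = 2.478368·12.5930·301.0000 = 9394.252 mm³

Volume = 9394.252 mm³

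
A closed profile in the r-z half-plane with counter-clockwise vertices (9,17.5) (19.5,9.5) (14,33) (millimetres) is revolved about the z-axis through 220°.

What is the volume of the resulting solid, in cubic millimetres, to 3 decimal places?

Volume = 5514.404 mm³

Profile (r,z), 3 vertices: (9,17.5) (19.5,9.5) (14,33)
edge 0: (9,17.5)→(19.5,9.5)  cross = 9·9.5 − 19.5·17.5 = -255.7500; (r_i+r_j)·cross = 28.5·-255.7500 = -7288.8750
edge 1: (19.5,9.5)→(14,33)  cross = 19.5·33 − 14·9.5 = 510.5000; (r_i+r_j)·cross = 33.5·510.5000 = 17101.7500
edge 2: (14,33)→(9,17.5)  cross = 14·17.5 − 9·33 = -52.0000; (r_i+r_j)·cross = 23·-52.0000 = -1196.0000
Σcross = 202.7500 → A = |Σcross|/2 = 101.3750 mm²
Σ(r_i+r_j)·cross = 8616.8750 → first moment M = |Σ|/6 = 1436.1458
R_c = M/A = 1436.1458/101.3750 = 14.1667 mm
θ = 220° = 3.839724 rad
V = θ·R_c·A = 3.839724·14.1667·101.3750 = 5514.404 mm³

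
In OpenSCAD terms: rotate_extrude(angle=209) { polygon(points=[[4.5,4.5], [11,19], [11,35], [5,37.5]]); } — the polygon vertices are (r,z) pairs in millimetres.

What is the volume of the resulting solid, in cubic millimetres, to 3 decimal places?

Volume = 4158.801 mm³

Profile (r,z), 4 vertices: (4.5,4.5) (11,19) (11,35) (5,37.5)
edge 0: (4.5,4.5)→(11,19)  cross = 4.5·19 − 11·4.5 = 36.0000; (r_i+r_j)·cross = 15.5·36.0000 = 558.0000
edge 1: (11,19)→(11,35)  cross = 11·35 − 11·19 = 176.0000; (r_i+r_j)·cross = 22·176.0000 = 3872.0000
edge 2: (11,35)→(5,37.5)  cross = 11·37.5 − 5·35 = 237.5000; (r_i+r_j)·cross = 16·237.5000 = 3800.0000
edge 3: (5,37.5)→(4.5,4.5)  cross = 5·4.5 − 4.5·37.5 = -146.2500; (r_i+r_j)·cross = 9.5·-146.2500 = -1389.3750
Σcross = 303.2500 → A = |Σcross|/2 = 151.6250 mm²
Σ(r_i+r_j)·cross = 6840.6250 → first moment M = |Σ|/6 = 1140.1042
R_c = M/A = 1140.1042/151.6250 = 7.5192 mm
θ = 209° = 3.647738 rad
V = θ·R_c·A = 3.647738·7.5192·151.6250 = 4158.801 mm³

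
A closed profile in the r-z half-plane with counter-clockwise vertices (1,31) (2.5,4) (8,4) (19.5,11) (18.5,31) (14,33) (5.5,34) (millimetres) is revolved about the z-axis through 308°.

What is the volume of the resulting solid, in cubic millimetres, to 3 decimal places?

Profile (r,z), 7 vertices: (1,31) (2.5,4) (8,4) (19.5,11) (18.5,31) (14,33) (5.5,34)
edge 0: (1,31)→(2.5,4)  cross = 1·4 − 2.5·31 = -73.5000; (r_i+r_j)·cross = 3.5·-73.5000 = -257.2500
edge 1: (2.5,4)→(8,4)  cross = 2.5·4 − 8·4 = -22.0000; (r_i+r_j)·cross = 10.5·-22.0000 = -231.0000
edge 2: (8,4)→(19.5,11)  cross = 8·11 − 19.5·4 = 10.0000; (r_i+r_j)·cross = 27.5·10.0000 = 275.0000
edge 3: (19.5,11)→(18.5,31)  cross = 19.5·31 − 18.5·11 = 401.0000; (r_i+r_j)·cross = 38·401.0000 = 15238.0000
edge 4: (18.5,31)→(14,33)  cross = 18.5·33 − 14·31 = 176.5000; (r_i+r_j)·cross = 32.5·176.5000 = 5736.2500
edge 5: (14,33)→(5.5,34)  cross = 14·34 − 5.5·33 = 294.5000; (r_i+r_j)·cross = 19.5·294.5000 = 5742.7500
edge 6: (5.5,34)→(1,31)  cross = 5.5·31 − 1·34 = 136.5000; (r_i+r_j)·cross = 6.5·136.5000 = 887.2500
Σcross = 923.0000 → A = |Σcross|/2 = 461.5000 mm²
Σ(r_i+r_j)·cross = 27391.0000 → first moment M = |Σ|/6 = 4565.1667
R_c = M/A = 4565.1667/461.5000 = 9.8920 mm
θ = 308° = 5.375614 rad
V = θ·R_c·A = 5.375614·9.8920·461.5000 = 24540.574 mm³

Volume = 24540.574 mm³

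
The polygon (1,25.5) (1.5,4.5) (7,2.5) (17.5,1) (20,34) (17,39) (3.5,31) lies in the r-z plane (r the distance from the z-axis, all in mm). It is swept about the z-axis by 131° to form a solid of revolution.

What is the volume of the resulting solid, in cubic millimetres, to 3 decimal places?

Profile (r,z), 7 vertices: (1,25.5) (1.5,4.5) (7,2.5) (17.5,1) (20,34) (17,39) (3.5,31)
edge 0: (1,25.5)→(1.5,4.5)  cross = 1·4.5 − 1.5·25.5 = -33.7500; (r_i+r_j)·cross = 2.5·-33.7500 = -84.3750
edge 1: (1.5,4.5)→(7,2.5)  cross = 1.5·2.5 − 7·4.5 = -27.7500; (r_i+r_j)·cross = 8.5·-27.7500 = -235.8750
edge 2: (7,2.5)→(17.5,1)  cross = 7·1 − 17.5·2.5 = -36.7500; (r_i+r_j)·cross = 24.5·-36.7500 = -900.3750
edge 3: (17.5,1)→(20,34)  cross = 17.5·34 − 20·1 = 575.0000; (r_i+r_j)·cross = 37.5·575.0000 = 21562.5000
edge 4: (20,34)→(17,39)  cross = 20·39 − 17·34 = 202.0000; (r_i+r_j)·cross = 37·202.0000 = 7474.0000
edge 5: (17,39)→(3.5,31)  cross = 17·31 − 3.5·39 = 390.5000; (r_i+r_j)·cross = 20.5·390.5000 = 8005.2500
edge 6: (3.5,31)→(1,25.5)  cross = 3.5·25.5 − 1·31 = 58.2500; (r_i+r_j)·cross = 4.5·58.2500 = 262.1250
Σcross = 1127.5000 → A = |Σcross|/2 = 563.7500 mm²
Σ(r_i+r_j)·cross = 36083.2500 → first moment M = |Σ|/6 = 6013.8750
R_c = M/A = 6013.8750/563.7500 = 10.6676 mm
θ = 131° = 2.286381 rad
V = θ·R_c·A = 2.286381·10.6676·563.7500 = 13750.011 mm³

Volume = 13750.011 mm³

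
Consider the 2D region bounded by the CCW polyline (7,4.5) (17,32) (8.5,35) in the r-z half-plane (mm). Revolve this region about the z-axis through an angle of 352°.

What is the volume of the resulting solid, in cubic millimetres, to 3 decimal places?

Profile (r,z), 3 vertices: (7,4.5) (17,32) (8.5,35)
edge 0: (7,4.5)→(17,32)  cross = 7·32 − 17·4.5 = 147.5000; (r_i+r_j)·cross = 24·147.5000 = 3540.0000
edge 1: (17,32)→(8.5,35)  cross = 17·35 − 8.5·32 = 323.0000; (r_i+r_j)·cross = 25.5·323.0000 = 8236.5000
edge 2: (8.5,35)→(7,4.5)  cross = 8.5·4.5 − 7·35 = -206.7500; (r_i+r_j)·cross = 15.5·-206.7500 = -3204.6250
Σcross = 263.7500 → A = |Σcross|/2 = 131.8750 mm²
Σ(r_i+r_j)·cross = 8571.8750 → first moment M = |Σ|/6 = 1428.6458
R_c = M/A = 1428.6458/131.8750 = 10.8333 mm
θ = 352° = 6.143559 rad
V = θ·R_c·A = 6.143559·10.8333·131.8750 = 8776.970 mm³

Volume = 8776.970 mm³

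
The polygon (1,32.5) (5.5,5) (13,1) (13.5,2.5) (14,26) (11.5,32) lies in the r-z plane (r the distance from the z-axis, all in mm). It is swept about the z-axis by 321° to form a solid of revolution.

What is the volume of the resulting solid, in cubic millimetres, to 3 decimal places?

Profile (r,z), 6 vertices: (1,32.5) (5.5,5) (13,1) (13.5,2.5) (14,26) (11.5,32)
edge 0: (1,32.5)→(5.5,5)  cross = 1·5 − 5.5·32.5 = -173.7500; (r_i+r_j)·cross = 6.5·-173.7500 = -1129.3750
edge 1: (5.5,5)→(13,1)  cross = 5.5·1 − 13·5 = -59.5000; (r_i+r_j)·cross = 18.5·-59.5000 = -1100.7500
edge 2: (13,1)→(13.5,2.5)  cross = 13·2.5 − 13.5·1 = 19.0000; (r_i+r_j)·cross = 26.5·19.0000 = 503.5000
edge 3: (13.5,2.5)→(14,26)  cross = 13.5·26 − 14·2.5 = 316.0000; (r_i+r_j)·cross = 27.5·316.0000 = 8690.0000
edge 4: (14,26)→(11.5,32)  cross = 14·32 − 11.5·26 = 149.0000; (r_i+r_j)·cross = 25.5·149.0000 = 3799.5000
edge 5: (11.5,32)→(1,32.5)  cross = 11.5·32.5 − 1·32 = 341.7500; (r_i+r_j)·cross = 12.5·341.7500 = 4271.8750
Σcross = 592.5000 → A = |Σcross|/2 = 296.2500 mm²
Σ(r_i+r_j)·cross = 15034.7500 → first moment M = |Σ|/6 = 2505.7917
R_c = M/A = 2505.7917/296.2500 = 8.4584 mm
θ = 321° = 5.602507 rad
V = θ·R_c·A = 5.602507·8.4584·296.2500 = 14038.715 mm³

Volume = 14038.715 mm³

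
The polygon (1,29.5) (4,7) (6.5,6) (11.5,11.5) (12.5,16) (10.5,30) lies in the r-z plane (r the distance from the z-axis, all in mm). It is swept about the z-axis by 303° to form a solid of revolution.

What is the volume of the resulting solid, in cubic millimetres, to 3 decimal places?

Profile (r,z), 6 vertices: (1,29.5) (4,7) (6.5,6) (11.5,11.5) (12.5,16) (10.5,30)
edge 0: (1,29.5)→(4,7)  cross = 1·7 − 4·29.5 = -111.0000; (r_i+r_j)·cross = 5·-111.0000 = -555.0000
edge 1: (4,7)→(6.5,6)  cross = 4·6 − 6.5·7 = -21.5000; (r_i+r_j)·cross = 10.5·-21.5000 = -225.7500
edge 2: (6.5,6)→(11.5,11.5)  cross = 6.5·11.5 − 11.5·6 = 5.7500; (r_i+r_j)·cross = 18·5.7500 = 103.5000
edge 3: (11.5,11.5)→(12.5,16)  cross = 11.5·16 − 12.5·11.5 = 40.2500; (r_i+r_j)·cross = 24·40.2500 = 966.0000
edge 4: (12.5,16)→(10.5,30)  cross = 12.5·30 − 10.5·16 = 207.0000; (r_i+r_j)·cross = 23·207.0000 = 4761.0000
edge 5: (10.5,30)→(1,29.5)  cross = 10.5·29.5 − 1·30 = 279.7500; (r_i+r_j)·cross = 11.5·279.7500 = 3217.1250
Σcross = 400.2500 → A = |Σcross|/2 = 200.1250 mm²
Σ(r_i+r_j)·cross = 8266.8750 → first moment M = |Σ|/6 = 1377.8125
R_c = M/A = 1377.8125/200.1250 = 6.8848 mm
θ = 303° = 5.288348 rad
V = θ·R_c·A = 5.288348·6.8848·200.1250 = 7286.351 mm³

Volume = 7286.351 mm³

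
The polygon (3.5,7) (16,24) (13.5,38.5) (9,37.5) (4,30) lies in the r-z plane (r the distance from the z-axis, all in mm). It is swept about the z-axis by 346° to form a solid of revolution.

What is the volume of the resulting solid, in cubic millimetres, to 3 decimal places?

Volume = 12726.728 mm³

Profile (r,z), 5 vertices: (3.5,7) (16,24) (13.5,38.5) (9,37.5) (4,30)
edge 0: (3.5,7)→(16,24)  cross = 3.5·24 − 16·7 = -28.0000; (r_i+r_j)·cross = 19.5·-28.0000 = -546.0000
edge 1: (16,24)→(13.5,38.5)  cross = 16·38.5 − 13.5·24 = 292.0000; (r_i+r_j)·cross = 29.5·292.0000 = 8614.0000
edge 2: (13.5,38.5)→(9,37.5)  cross = 13.5·37.5 − 9·38.5 = 159.7500; (r_i+r_j)·cross = 22.5·159.7500 = 3594.3750
edge 3: (9,37.5)→(4,30)  cross = 9·30 − 4·37.5 = 120.0000; (r_i+r_j)·cross = 13·120.0000 = 1560.0000
edge 4: (4,30)→(3.5,7)  cross = 4·7 − 3.5·30 = -77.0000; (r_i+r_j)·cross = 7.5·-77.0000 = -577.5000
Σcross = 466.7500 → A = |Σcross|/2 = 233.3750 mm²
Σ(r_i+r_j)·cross = 12644.8750 → first moment M = |Σ|/6 = 2107.4792
R_c = M/A = 2107.4792/233.3750 = 9.0304 mm
θ = 346° = 6.038839 rad
V = θ·R_c·A = 6.038839·9.0304·233.3750 = 12726.728 mm³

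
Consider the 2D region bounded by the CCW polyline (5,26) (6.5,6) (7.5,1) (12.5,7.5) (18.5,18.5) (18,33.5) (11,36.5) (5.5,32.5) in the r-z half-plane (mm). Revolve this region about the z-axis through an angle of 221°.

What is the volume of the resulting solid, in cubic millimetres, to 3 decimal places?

Volume = 14669.811 mm³

Profile (r,z), 8 vertices: (5,26) (6.5,6) (7.5,1) (12.5,7.5) (18.5,18.5) (18,33.5) (11,36.5) (5.5,32.5)
edge 0: (5,26)→(6.5,6)  cross = 5·6 − 6.5·26 = -139.0000; (r_i+r_j)·cross = 11.5·-139.0000 = -1598.5000
edge 1: (6.5,6)→(7.5,1)  cross = 6.5·1 − 7.5·6 = -38.5000; (r_i+r_j)·cross = 14·-38.5000 = -539.0000
edge 2: (7.5,1)→(12.5,7.5)  cross = 7.5·7.5 − 12.5·1 = 43.7500; (r_i+r_j)·cross = 20·43.7500 = 875.0000
edge 3: (12.5,7.5)→(18.5,18.5)  cross = 12.5·18.5 − 18.5·7.5 = 92.5000; (r_i+r_j)·cross = 31·92.5000 = 2867.5000
edge 4: (18.5,18.5)→(18,33.5)  cross = 18.5·33.5 − 18·18.5 = 286.7500; (r_i+r_j)·cross = 36.5·286.7500 = 10466.3750
edge 5: (18,33.5)→(11,36.5)  cross = 18·36.5 − 11·33.5 = 288.5000; (r_i+r_j)·cross = 29·288.5000 = 8366.5000
edge 6: (11,36.5)→(5.5,32.5)  cross = 11·32.5 − 5.5·36.5 = 156.7500; (r_i+r_j)·cross = 16.5·156.7500 = 2586.3750
edge 7: (5.5,32.5)→(5,26)  cross = 5.5·26 − 5·32.5 = -19.5000; (r_i+r_j)·cross = 10.5·-19.5000 = -204.7500
Σcross = 671.2500 → A = |Σcross|/2 = 335.6250 mm²
Σ(r_i+r_j)·cross = 22819.5000 → first moment M = |Σ|/6 = 3803.2500
R_c = M/A = 3803.2500/335.6250 = 11.3318 mm
θ = 221° = 3.857178 rad
V = θ·R_c·A = 3.857178·11.3318·335.6250 = 14669.811 mm³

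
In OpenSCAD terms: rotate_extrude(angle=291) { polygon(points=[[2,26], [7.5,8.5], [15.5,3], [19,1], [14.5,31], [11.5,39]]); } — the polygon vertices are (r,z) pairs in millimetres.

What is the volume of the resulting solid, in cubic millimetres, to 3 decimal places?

Volume = 18646.153 mm³

Profile (r,z), 6 vertices: (2,26) (7.5,8.5) (15.5,3) (19,1) (14.5,31) (11.5,39)
edge 0: (2,26)→(7.5,8.5)  cross = 2·8.5 − 7.5·26 = -178.0000; (r_i+r_j)·cross = 9.5·-178.0000 = -1691.0000
edge 1: (7.5,8.5)→(15.5,3)  cross = 7.5·3 − 15.5·8.5 = -109.2500; (r_i+r_j)·cross = 23·-109.2500 = -2512.7500
edge 2: (15.5,3)→(19,1)  cross = 15.5·1 − 19·3 = -41.5000; (r_i+r_j)·cross = 34.5·-41.5000 = -1431.7500
edge 3: (19,1)→(14.5,31)  cross = 19·31 − 14.5·1 = 574.5000; (r_i+r_j)·cross = 33.5·574.5000 = 19245.7500
edge 4: (14.5,31)→(11.5,39)  cross = 14.5·39 − 11.5·31 = 209.0000; (r_i+r_j)·cross = 26·209.0000 = 5434.0000
edge 5: (11.5,39)→(2,26)  cross = 11.5·26 − 2·39 = 221.0000; (r_i+r_j)·cross = 13.5·221.0000 = 2983.5000
Σcross = 675.7500 → A = |Σcross|/2 = 337.8750 mm²
Σ(r_i+r_j)·cross = 22027.7500 → first moment M = |Σ|/6 = 3671.2917
R_c = M/A = 3671.2917/337.8750 = 10.8658 mm
θ = 291° = 5.078908 rad
V = θ·R_c·A = 5.078908·10.8658·337.8750 = 18646.153 mm³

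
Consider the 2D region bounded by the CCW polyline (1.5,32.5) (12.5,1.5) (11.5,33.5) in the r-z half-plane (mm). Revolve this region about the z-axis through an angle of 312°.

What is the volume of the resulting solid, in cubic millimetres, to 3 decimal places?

Profile (r,z), 3 vertices: (1.5,32.5) (12.5,1.5) (11.5,33.5)
edge 0: (1.5,32.5)→(12.5,1.5)  cross = 1.5·1.5 − 12.5·32.5 = -404.0000; (r_i+r_j)·cross = 14·-404.0000 = -5656.0000
edge 1: (12.5,1.5)→(11.5,33.5)  cross = 12.5·33.5 − 11.5·1.5 = 401.5000; (r_i+r_j)·cross = 24·401.5000 = 9636.0000
edge 2: (11.5,33.5)→(1.5,32.5)  cross = 11.5·32.5 − 1.5·33.5 = 323.5000; (r_i+r_j)·cross = 13·323.5000 = 4205.5000
Σcross = 321.0000 → A = |Σcross|/2 = 160.5000 mm²
Σ(r_i+r_j)·cross = 8185.5000 → first moment M = |Σ|/6 = 1364.2500
R_c = M/A = 1364.2500/160.5000 = 8.5000 mm
θ = 312° = 5.445427 rad
V = θ·R_c·A = 5.445427·8.5000·160.5000 = 7428.924 mm³

Volume = 7428.924 mm³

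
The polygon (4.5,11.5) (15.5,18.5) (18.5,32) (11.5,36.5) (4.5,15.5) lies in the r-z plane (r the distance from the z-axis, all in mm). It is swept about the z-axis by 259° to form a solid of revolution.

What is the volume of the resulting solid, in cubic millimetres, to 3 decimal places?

Volume = 9498.120 mm³

Profile (r,z), 5 vertices: (4.5,11.5) (15.5,18.5) (18.5,32) (11.5,36.5) (4.5,15.5)
edge 0: (4.5,11.5)→(15.5,18.5)  cross = 4.5·18.5 − 15.5·11.5 = -95.0000; (r_i+r_j)·cross = 20·-95.0000 = -1900.0000
edge 1: (15.5,18.5)→(18.5,32)  cross = 15.5·32 − 18.5·18.5 = 153.7500; (r_i+r_j)·cross = 34·153.7500 = 5227.5000
edge 2: (18.5,32)→(11.5,36.5)  cross = 18.5·36.5 − 11.5·32 = 307.2500; (r_i+r_j)·cross = 30·307.2500 = 9217.5000
edge 3: (11.5,36.5)→(4.5,15.5)  cross = 11.5·15.5 − 4.5·36.5 = 14.0000; (r_i+r_j)·cross = 16·14.0000 = 224.0000
edge 4: (4.5,15.5)→(4.5,11.5)  cross = 4.5·11.5 − 4.5·15.5 = -18.0000; (r_i+r_j)·cross = 9·-18.0000 = -162.0000
Σcross = 362.0000 → A = |Σcross|/2 = 181.0000 mm²
Σ(r_i+r_j)·cross = 12607.0000 → first moment M = |Σ|/6 = 2101.1667
R_c = M/A = 2101.1667/181.0000 = 11.6087 mm
θ = 259° = 4.520403 rad
V = θ·R_c·A = 4.520403·11.6087·181.0000 = 9498.120 mm³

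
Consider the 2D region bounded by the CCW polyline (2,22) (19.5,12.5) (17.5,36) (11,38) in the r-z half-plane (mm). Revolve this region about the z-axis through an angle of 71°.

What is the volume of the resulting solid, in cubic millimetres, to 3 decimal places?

Volume = 3927.954 mm³

Profile (r,z), 4 vertices: (2,22) (19.5,12.5) (17.5,36) (11,38)
edge 0: (2,22)→(19.5,12.5)  cross = 2·12.5 − 19.5·22 = -404.0000; (r_i+r_j)·cross = 21.5·-404.0000 = -8686.0000
edge 1: (19.5,12.5)→(17.5,36)  cross = 19.5·36 − 17.5·12.5 = 483.2500; (r_i+r_j)·cross = 37·483.2500 = 17880.2500
edge 2: (17.5,36)→(11,38)  cross = 17.5·38 − 11·36 = 269.0000; (r_i+r_j)·cross = 28.5·269.0000 = 7666.5000
edge 3: (11,38)→(2,22)  cross = 11·22 − 2·38 = 166.0000; (r_i+r_j)·cross = 13·166.0000 = 2158.0000
Σcross = 514.2500 → A = |Σcross|/2 = 257.1250 mm²
Σ(r_i+r_j)·cross = 19018.7500 → first moment M = |Σ|/6 = 3169.7917
R_c = M/A = 3169.7917/257.1250 = 12.3278 mm
θ = 71° = 1.239184 rad
V = θ·R_c·A = 1.239184·12.3278·257.1250 = 3927.954 mm³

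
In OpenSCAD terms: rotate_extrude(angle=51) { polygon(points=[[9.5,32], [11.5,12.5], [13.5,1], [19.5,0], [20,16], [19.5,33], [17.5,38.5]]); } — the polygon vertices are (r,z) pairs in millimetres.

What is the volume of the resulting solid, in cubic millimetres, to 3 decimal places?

Profile (r,z), 7 vertices: (9.5,32) (11.5,12.5) (13.5,1) (19.5,0) (20,16) (19.5,33) (17.5,38.5)
edge 0: (9.5,32)→(11.5,12.5)  cross = 9.5·12.5 − 11.5·32 = -249.2500; (r_i+r_j)·cross = 21·-249.2500 = -5234.2500
edge 1: (11.5,12.5)→(13.5,1)  cross = 11.5·1 − 13.5·12.5 = -157.2500; (r_i+r_j)·cross = 25·-157.2500 = -3931.2500
edge 2: (13.5,1)→(19.5,0)  cross = 13.5·0 − 19.5·1 = -19.5000; (r_i+r_j)·cross = 33·-19.5000 = -643.5000
edge 3: (19.5,0)→(20,16)  cross = 19.5·16 − 20·0 = 312.0000; (r_i+r_j)·cross = 39.5·312.0000 = 12324.0000
edge 4: (20,16)→(19.5,33)  cross = 20·33 − 19.5·16 = 348.0000; (r_i+r_j)·cross = 39.5·348.0000 = 13746.0000
edge 5: (19.5,33)→(17.5,38.5)  cross = 19.5·38.5 − 17.5·33 = 173.2500; (r_i+r_j)·cross = 37·173.2500 = 6410.2500
edge 6: (17.5,38.5)→(9.5,32)  cross = 17.5·32 − 9.5·38.5 = 194.2500; (r_i+r_j)·cross = 27·194.2500 = 5244.7500
Σcross = 601.5000 → A = |Σcross|/2 = 300.7500 mm²
Σ(r_i+r_j)·cross = 27916.0000 → first moment M = |Σ|/6 = 4652.6667
R_c = M/A = 4652.6667/300.7500 = 15.4702 mm
θ = 51° = 0.890118 rad
V = θ·R_c·A = 0.890118·15.4702·300.7500 = 4141.422 mm³

Volume = 4141.422 mm³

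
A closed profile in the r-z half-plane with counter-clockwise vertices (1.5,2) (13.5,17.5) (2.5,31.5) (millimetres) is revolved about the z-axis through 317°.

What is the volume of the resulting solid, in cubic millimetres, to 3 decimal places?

Volume = 5462.382 mm³

Profile (r,z), 3 vertices: (1.5,2) (13.5,17.5) (2.5,31.5)
edge 0: (1.5,2)→(13.5,17.5)  cross = 1.5·17.5 − 13.5·2 = -0.7500; (r_i+r_j)·cross = 15·-0.7500 = -11.2500
edge 1: (13.5,17.5)→(2.5,31.5)  cross = 13.5·31.5 − 2.5·17.5 = 381.5000; (r_i+r_j)·cross = 16·381.5000 = 6104.0000
edge 2: (2.5,31.5)→(1.5,2)  cross = 2.5·2 − 1.5·31.5 = -42.2500; (r_i+r_j)·cross = 4·-42.2500 = -169.0000
Σcross = 338.5000 → A = |Σcross|/2 = 169.2500 mm²
Σ(r_i+r_j)·cross = 5923.7500 → first moment M = |Σ|/6 = 987.2917
R_c = M/A = 987.2917/169.2500 = 5.8333 mm
θ = 317° = 5.532694 rad
V = θ·R_c·A = 5.532694·5.8333·169.2500 = 5462.382 mm³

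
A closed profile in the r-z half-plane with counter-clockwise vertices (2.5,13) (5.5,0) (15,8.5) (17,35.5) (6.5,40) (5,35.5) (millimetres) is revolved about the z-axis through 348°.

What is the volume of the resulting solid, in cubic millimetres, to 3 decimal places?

Volume = 23824.521 mm³

Profile (r,z), 6 vertices: (2.5,13) (5.5,0) (15,8.5) (17,35.5) (6.5,40) (5,35.5)
edge 0: (2.5,13)→(5.5,0)  cross = 2.5·0 − 5.5·13 = -71.5000; (r_i+r_j)·cross = 8·-71.5000 = -572.0000
edge 1: (5.5,0)→(15,8.5)  cross = 5.5·8.5 − 15·0 = 46.7500; (r_i+r_j)·cross = 20.5·46.7500 = 958.3750
edge 2: (15,8.5)→(17,35.5)  cross = 15·35.5 − 17·8.5 = 388.0000; (r_i+r_j)·cross = 32·388.0000 = 12416.0000
edge 3: (17,35.5)→(6.5,40)  cross = 17·40 − 6.5·35.5 = 449.2500; (r_i+r_j)·cross = 23.5·449.2500 = 10557.3750
edge 4: (6.5,40)→(5,35.5)  cross = 6.5·35.5 − 5·40 = 30.7500; (r_i+r_j)·cross = 11.5·30.7500 = 353.6250
edge 5: (5,35.5)→(2.5,13)  cross = 5·13 − 2.5·35.5 = -23.7500; (r_i+r_j)·cross = 7.5·-23.7500 = -178.1250
Σcross = 819.5000 → A = |Σcross|/2 = 409.7500 mm²
Σ(r_i+r_j)·cross = 23535.2500 → first moment M = |Σ|/6 = 3922.5417
R_c = M/A = 3922.5417/409.7500 = 9.5730 mm
θ = 348° = 6.073746 rad
V = θ·R_c·A = 6.073746·9.5730·409.7500 = 23824.521 mm³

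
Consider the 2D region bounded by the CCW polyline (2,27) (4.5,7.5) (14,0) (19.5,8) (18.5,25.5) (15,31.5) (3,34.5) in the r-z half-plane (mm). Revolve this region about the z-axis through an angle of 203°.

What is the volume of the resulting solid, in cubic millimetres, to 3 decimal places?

Volume = 16989.437 mm³

Profile (r,z), 7 vertices: (2,27) (4.5,7.5) (14,0) (19.5,8) (18.5,25.5) (15,31.5) (3,34.5)
edge 0: (2,27)→(4.5,7.5)  cross = 2·7.5 − 4.5·27 = -106.5000; (r_i+r_j)·cross = 6.5·-106.5000 = -692.2500
edge 1: (4.5,7.5)→(14,0)  cross = 4.5·0 − 14·7.5 = -105.0000; (r_i+r_j)·cross = 18.5·-105.0000 = -1942.5000
edge 2: (14,0)→(19.5,8)  cross = 14·8 − 19.5·0 = 112.0000; (r_i+r_j)·cross = 33.5·112.0000 = 3752.0000
edge 3: (19.5,8)→(18.5,25.5)  cross = 19.5·25.5 − 18.5·8 = 349.2500; (r_i+r_j)·cross = 38·349.2500 = 13271.5000
edge 4: (18.5,25.5)→(15,31.5)  cross = 18.5·31.5 − 15·25.5 = 200.2500; (r_i+r_j)·cross = 33.5·200.2500 = 6708.3750
edge 5: (15,31.5)→(3,34.5)  cross = 15·34.5 − 3·31.5 = 423.0000; (r_i+r_j)·cross = 18·423.0000 = 7614.0000
edge 6: (3,34.5)→(2,27)  cross = 3·27 − 2·34.5 = 12.0000; (r_i+r_j)·cross = 5·12.0000 = 60.0000
Σcross = 885.0000 → A = |Σcross|/2 = 442.5000 mm²
Σ(r_i+r_j)·cross = 28771.1250 → first moment M = |Σ|/6 = 4795.1875
R_c = M/A = 4795.1875/442.5000 = 10.8366 mm
θ = 203° = 3.543018 rad
V = θ·R_c·A = 3.543018·10.8366·442.5000 = 16989.437 mm³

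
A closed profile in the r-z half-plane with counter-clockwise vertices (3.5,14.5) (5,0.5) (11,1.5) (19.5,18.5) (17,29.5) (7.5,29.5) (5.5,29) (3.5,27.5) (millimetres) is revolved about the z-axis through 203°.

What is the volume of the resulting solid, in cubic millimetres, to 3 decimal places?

Profile (r,z), 8 vertices: (3.5,14.5) (5,0.5) (11,1.5) (19.5,18.5) (17,29.5) (7.5,29.5) (5.5,29) (3.5,27.5)
edge 0: (3.5,14.5)→(5,0.5)  cross = 3.5·0.5 − 5·14.5 = -70.7500; (r_i+r_j)·cross = 8.5·-70.7500 = -601.3750
edge 1: (5,0.5)→(11,1.5)  cross = 5·1.5 − 11·0.5 = 2.0000; (r_i+r_j)·cross = 16·2.0000 = 32.0000
edge 2: (11,1.5)→(19.5,18.5)  cross = 11·18.5 − 19.5·1.5 = 174.2500; (r_i+r_j)·cross = 30.5·174.2500 = 5314.6250
edge 3: (19.5,18.5)→(17,29.5)  cross = 19.5·29.5 − 17·18.5 = 260.7500; (r_i+r_j)·cross = 36.5·260.7500 = 9517.3750
edge 4: (17,29.5)→(7.5,29.5)  cross = 17·29.5 − 7.5·29.5 = 280.2500; (r_i+r_j)·cross = 24.5·280.2500 = 6866.1250
edge 5: (7.5,29.5)→(5.5,29)  cross = 7.5·29 − 5.5·29.5 = 55.2500; (r_i+r_j)·cross = 13·55.2500 = 718.2500
edge 6: (5.5,29)→(3.5,27.5)  cross = 5.5·27.5 − 3.5·29 = 49.7500; (r_i+r_j)·cross = 9·49.7500 = 447.7500
edge 7: (3.5,27.5)→(3.5,14.5)  cross = 3.5·14.5 − 3.5·27.5 = -45.5000; (r_i+r_j)·cross = 7·-45.5000 = -318.5000
Σcross = 706.0000 → A = |Σcross|/2 = 353.0000 mm²
Σ(r_i+r_j)·cross = 21976.2500 → first moment M = |Σ|/6 = 3662.7083
R_c = M/A = 3662.7083/353.0000 = 10.3759 mm
θ = 203° = 3.543018 rad
V = θ·R_c·A = 3.543018·10.3759·353.0000 = 12977.043 mm³

Volume = 12977.043 mm³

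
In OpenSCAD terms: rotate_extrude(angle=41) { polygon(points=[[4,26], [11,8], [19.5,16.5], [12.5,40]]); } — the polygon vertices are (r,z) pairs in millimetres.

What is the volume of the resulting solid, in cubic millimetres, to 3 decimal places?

Volume = 2152.748 mm³

Profile (r,z), 4 vertices: (4,26) (11,8) (19.5,16.5) (12.5,40)
edge 0: (4,26)→(11,8)  cross = 4·8 − 11·26 = -254.0000; (r_i+r_j)·cross = 15·-254.0000 = -3810.0000
edge 1: (11,8)→(19.5,16.5)  cross = 11·16.5 − 19.5·8 = 25.5000; (r_i+r_j)·cross = 30.5·25.5000 = 777.7500
edge 2: (19.5,16.5)→(12.5,40)  cross = 19.5·40 − 12.5·16.5 = 573.7500; (r_i+r_j)·cross = 32·573.7500 = 18360.0000
edge 3: (12.5,40)→(4,26)  cross = 12.5·26 − 4·40 = 165.0000; (r_i+r_j)·cross = 16.5·165.0000 = 2722.5000
Σcross = 510.2500 → A = |Σcross|/2 = 255.1250 mm²
Σ(r_i+r_j)·cross = 18050.2500 → first moment M = |Σ|/6 = 3008.3750
R_c = M/A = 3008.3750/255.1250 = 11.7918 mm
θ = 41° = 0.715585 rad
V = θ·R_c·A = 0.715585·11.7918·255.1250 = 2152.748 mm³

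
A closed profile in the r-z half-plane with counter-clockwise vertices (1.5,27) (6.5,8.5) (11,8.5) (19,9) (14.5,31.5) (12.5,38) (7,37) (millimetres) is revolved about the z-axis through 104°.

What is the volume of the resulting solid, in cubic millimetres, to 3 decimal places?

Volume = 6366.272 mm³

Profile (r,z), 7 vertices: (1.5,27) (6.5,8.5) (11,8.5) (19,9) (14.5,31.5) (12.5,38) (7,37)
edge 0: (1.5,27)→(6.5,8.5)  cross = 1.5·8.5 − 6.5·27 = -162.7500; (r_i+r_j)·cross = 8·-162.7500 = -1302.0000
edge 1: (6.5,8.5)→(11,8.5)  cross = 6.5·8.5 − 11·8.5 = -38.2500; (r_i+r_j)·cross = 17.5·-38.2500 = -669.3750
edge 2: (11,8.5)→(19,9)  cross = 11·9 − 19·8.5 = -62.5000; (r_i+r_j)·cross = 30·-62.5000 = -1875.0000
edge 3: (19,9)→(14.5,31.5)  cross = 19·31.5 − 14.5·9 = 468.0000; (r_i+r_j)·cross = 33.5·468.0000 = 15678.0000
edge 4: (14.5,31.5)→(12.5,38)  cross = 14.5·38 − 12.5·31.5 = 157.2500; (r_i+r_j)·cross = 27·157.2500 = 4245.7500
edge 5: (12.5,38)→(7,37)  cross = 12.5·37 − 7·38 = 196.5000; (r_i+r_j)·cross = 19.5·196.5000 = 3831.7500
edge 6: (7,37)→(1.5,27)  cross = 7·27 − 1.5·37 = 133.5000; (r_i+r_j)·cross = 8.5·133.5000 = 1134.7500
Σcross = 691.7500 → A = |Σcross|/2 = 345.8750 mm²
Σ(r_i+r_j)·cross = 21043.8750 → first moment M = |Σ|/6 = 3507.3125
R_c = M/A = 3507.3125/345.8750 = 10.1404 mm
θ = 104° = 1.815142 rad
V = θ·R_c·A = 1.815142·10.1404·345.8750 = 6366.272 mm³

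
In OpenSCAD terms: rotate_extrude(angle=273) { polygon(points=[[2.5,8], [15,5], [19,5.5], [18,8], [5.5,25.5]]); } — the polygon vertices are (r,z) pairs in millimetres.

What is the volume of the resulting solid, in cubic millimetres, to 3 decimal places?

Profile (r,z), 5 vertices: (2.5,8) (15,5) (19,5.5) (18,8) (5.5,25.5)
edge 0: (2.5,8)→(15,5)  cross = 2.5·5 − 15·8 = -107.5000; (r_i+r_j)·cross = 17.5·-107.5000 = -1881.2500
edge 1: (15,5)→(19,5.5)  cross = 15·5.5 − 19·5 = -12.5000; (r_i+r_j)·cross = 34·-12.5000 = -425.0000
edge 2: (19,5.5)→(18,8)  cross = 19·8 − 18·5.5 = 53.0000; (r_i+r_j)·cross = 37·53.0000 = 1961.0000
edge 3: (18,8)→(5.5,25.5)  cross = 18·25.5 − 5.5·8 = 415.0000; (r_i+r_j)·cross = 23.5·415.0000 = 9752.5000
edge 4: (5.5,25.5)→(2.5,8)  cross = 5.5·8 − 2.5·25.5 = -19.7500; (r_i+r_j)·cross = 8·-19.7500 = -158.0000
Σcross = 328.2500 → A = |Σcross|/2 = 164.1250 mm²
Σ(r_i+r_j)·cross = 9249.2500 → first moment M = |Σ|/6 = 1541.5417
R_c = M/A = 1541.5417/164.1250 = 9.3925 mm
θ = 273° = 4.764749 rad
V = θ·R_c·A = 4.764749·9.3925·164.1250 = 7345.059 mm³

Volume = 7345.059 mm³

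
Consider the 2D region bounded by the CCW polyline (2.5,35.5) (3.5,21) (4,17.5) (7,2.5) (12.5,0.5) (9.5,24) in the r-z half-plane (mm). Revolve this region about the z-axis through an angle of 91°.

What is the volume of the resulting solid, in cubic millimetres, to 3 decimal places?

Volume = 1970.157 mm³

Profile (r,z), 6 vertices: (2.5,35.5) (3.5,21) (4,17.5) (7,2.5) (12.5,0.5) (9.5,24)
edge 0: (2.5,35.5)→(3.5,21)  cross = 2.5·21 − 3.5·35.5 = -71.7500; (r_i+r_j)·cross = 6·-71.7500 = -430.5000
edge 1: (3.5,21)→(4,17.5)  cross = 3.5·17.5 − 4·21 = -22.7500; (r_i+r_j)·cross = 7.5·-22.7500 = -170.6250
edge 2: (4,17.5)→(7,2.5)  cross = 4·2.5 − 7·17.5 = -112.5000; (r_i+r_j)·cross = 11·-112.5000 = -1237.5000
edge 3: (7,2.5)→(12.5,0.5)  cross = 7·0.5 − 12.5·2.5 = -27.7500; (r_i+r_j)·cross = 19.5·-27.7500 = -541.1250
edge 4: (12.5,0.5)→(9.5,24)  cross = 12.5·24 − 9.5·0.5 = 295.2500; (r_i+r_j)·cross = 22·295.2500 = 6495.5000
edge 5: (9.5,24)→(2.5,35.5)  cross = 9.5·35.5 − 2.5·24 = 277.2500; (r_i+r_j)·cross = 12·277.2500 = 3327.0000
Σcross = 337.7500 → A = |Σcross|/2 = 168.8750 mm²
Σ(r_i+r_j)·cross = 7442.7500 → first moment M = |Σ|/6 = 1240.4583
R_c = M/A = 1240.4583/168.8750 = 7.3454 mm
θ = 91° = 1.588250 rad
V = θ·R_c·A = 1.588250·7.3454·168.8750 = 1970.157 mm³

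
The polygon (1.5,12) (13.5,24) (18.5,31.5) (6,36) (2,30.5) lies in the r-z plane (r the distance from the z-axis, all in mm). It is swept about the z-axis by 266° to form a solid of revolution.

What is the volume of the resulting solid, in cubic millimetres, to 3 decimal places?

Volume = 7744.107 mm³

Profile (r,z), 5 vertices: (1.5,12) (13.5,24) (18.5,31.5) (6,36) (2,30.5)
edge 0: (1.5,12)→(13.5,24)  cross = 1.5·24 − 13.5·12 = -126.0000; (r_i+r_j)·cross = 15·-126.0000 = -1890.0000
edge 1: (13.5,24)→(18.5,31.5)  cross = 13.5·31.5 − 18.5·24 = -18.7500; (r_i+r_j)·cross = 32·-18.7500 = -600.0000
edge 2: (18.5,31.5)→(6,36)  cross = 18.5·36 − 6·31.5 = 477.0000; (r_i+r_j)·cross = 24.5·477.0000 = 11686.5000
edge 3: (6,36)→(2,30.5)  cross = 6·30.5 − 2·36 = 111.0000; (r_i+r_j)·cross = 8·111.0000 = 888.0000
edge 4: (2,30.5)→(1.5,12)  cross = 2·12 − 1.5·30.5 = -21.7500; (r_i+r_j)·cross = 3.5·-21.7500 = -76.1250
Σcross = 421.5000 → A = |Σcross|/2 = 210.7500 mm²
Σ(r_i+r_j)·cross = 10008.3750 → first moment M = |Σ|/6 = 1668.0625
R_c = M/A = 1668.0625/210.7500 = 7.9149 mm
θ = 266° = 4.642576 rad
V = θ·R_c·A = 4.642576·7.9149·210.7500 = 7744.107 mm³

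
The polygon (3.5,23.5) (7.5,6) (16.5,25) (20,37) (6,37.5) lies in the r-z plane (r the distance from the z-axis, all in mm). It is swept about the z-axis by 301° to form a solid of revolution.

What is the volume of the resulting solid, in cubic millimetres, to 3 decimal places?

Profile (r,z), 5 vertices: (3.5,23.5) (7.5,6) (16.5,25) (20,37) (6,37.5)
edge 0: (3.5,23.5)→(7.5,6)  cross = 3.5·6 − 7.5·23.5 = -155.2500; (r_i+r_j)·cross = 11·-155.2500 = -1707.7500
edge 1: (7.5,6)→(16.5,25)  cross = 7.5·25 − 16.5·6 = 88.5000; (r_i+r_j)·cross = 24·88.5000 = 2124.0000
edge 2: (16.5,25)→(20,37)  cross = 16.5·37 − 20·25 = 110.5000; (r_i+r_j)·cross = 36.5·110.5000 = 4033.2500
edge 3: (20,37)→(6,37.5)  cross = 20·37.5 − 6·37 = 528.0000; (r_i+r_j)·cross = 26·528.0000 = 13728.0000
edge 4: (6,37.5)→(3.5,23.5)  cross = 6·23.5 − 3.5·37.5 = 9.7500; (r_i+r_j)·cross = 9.5·9.7500 = 92.6250
Σcross = 581.5000 → A = |Σcross|/2 = 290.7500 mm²
Σ(r_i+r_j)·cross = 18270.1250 → first moment M = |Σ|/6 = 3045.0208
R_c = M/A = 3045.0208/290.7500 = 10.4730 mm
θ = 301° = 5.253441 rad
V = θ·R_c·A = 5.253441·10.4730·290.7500 = 15996.837 mm³

Volume = 15996.837 mm³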